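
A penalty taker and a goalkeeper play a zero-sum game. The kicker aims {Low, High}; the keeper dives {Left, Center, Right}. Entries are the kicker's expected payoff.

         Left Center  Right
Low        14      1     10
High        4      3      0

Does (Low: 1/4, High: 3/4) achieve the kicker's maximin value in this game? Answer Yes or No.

Against Left this mix gives (1/4)·14 + (3/4)·4 = 13/2.
Against Center this mix gives (1/4)·1 + (3/4)·3 = 5/2.
Against Right this mix gives (1/4)·10 + (3/4)·0 = 5/2.
All of the keeper's active replies (Center, Right) yield 5/2, and no column does worse for the kicker. The mix makes the keeper indifferent and guarantees 5/2, so it is optimal.

Yes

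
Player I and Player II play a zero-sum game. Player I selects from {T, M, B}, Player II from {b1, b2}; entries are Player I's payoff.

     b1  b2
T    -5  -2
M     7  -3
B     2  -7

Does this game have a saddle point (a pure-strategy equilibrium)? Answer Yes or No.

Row minima: T → -5, M → -3, B → -7; maximin = -3.
Column maxima: b1 → 7, b2 → -2; minimax = -2.
-3 ≠ -2, so no pure-strategy equilibrium exists.

No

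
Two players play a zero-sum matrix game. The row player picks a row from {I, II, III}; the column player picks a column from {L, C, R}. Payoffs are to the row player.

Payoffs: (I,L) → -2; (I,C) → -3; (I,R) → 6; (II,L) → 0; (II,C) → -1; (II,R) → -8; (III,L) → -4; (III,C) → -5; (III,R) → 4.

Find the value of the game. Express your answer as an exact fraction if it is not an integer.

-15/8

Row minima: I → -3, II → -8, III → -5; maximin = -3.
Column maxima: L → 0, C → -1, R → 6; minimax = -1.
-3 ≠ -1, so there is no saddle point; optimal play is mixed.
III is strictly dominated by I, so the row player never plays it.
L is strictly dominated by C (it gives the row player strictly more in every row), so the column player never plays it.
On the remaining 2×2 (I, II vs C, R):
Let the row player play I with probability p. Expected payoff against C: (-3)p + (-1)(1−p) = −2p − 1; against R: 6p + (-8)(1−p) = 14p − 8.
Setting these equal: −2p − 1 = 14p − 8 ⇒ −16p = -7 ⇒ p = 7/16, and the value is (-2)·(7/16) − 1 = -15/8.
For the column player: with q = P(C), equating I's and II's payoffs gives −9q + 6 = 7q − 8 ⇒ q = 7/8.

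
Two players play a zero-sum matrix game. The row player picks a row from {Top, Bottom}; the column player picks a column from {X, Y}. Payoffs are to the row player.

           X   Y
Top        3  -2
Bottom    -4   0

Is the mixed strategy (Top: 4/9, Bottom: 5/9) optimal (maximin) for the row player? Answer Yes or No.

Yes

Against X this mix gives (4/9)·3 + (5/9)·(-4) = -8/9.
Against Y this mix gives (4/9)·(-2) + (5/9)·0 = -8/9.
All of the column player's active replies (X, Y) yield -8/9, and no column does worse for the row player. The mix makes the column player indifferent and guarantees -8/9, so it is optimal.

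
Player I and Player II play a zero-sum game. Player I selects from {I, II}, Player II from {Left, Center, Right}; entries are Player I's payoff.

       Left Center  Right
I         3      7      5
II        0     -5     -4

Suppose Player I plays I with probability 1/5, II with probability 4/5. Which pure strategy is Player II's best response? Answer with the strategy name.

If Player II plays Left, Player I's expected payoff is (1/5)·3 + (4/5)·0 = 3/5.
If Player II plays Center, Player I's expected payoff is (1/5)·7 + (4/5)·(-5) = -13/5.
If Player II plays Right, Player I's expected payoff is (1/5)·5 + (4/5)·(-4) = -11/5.
Player II minimizes Player I's payoff; the smallest is -13/5, so the best response is Center.

Center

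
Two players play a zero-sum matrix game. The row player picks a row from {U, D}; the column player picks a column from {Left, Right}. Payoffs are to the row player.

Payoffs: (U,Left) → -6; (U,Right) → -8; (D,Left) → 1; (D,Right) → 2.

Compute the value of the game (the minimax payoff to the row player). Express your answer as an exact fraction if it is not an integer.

1

Row minima: U → -8, D → 1; maximin = 1.
Column maxima: Left → 1, Right → 2; minimax = 1.
Since maximin = minimax = 1, there is a saddle point and the value is 1.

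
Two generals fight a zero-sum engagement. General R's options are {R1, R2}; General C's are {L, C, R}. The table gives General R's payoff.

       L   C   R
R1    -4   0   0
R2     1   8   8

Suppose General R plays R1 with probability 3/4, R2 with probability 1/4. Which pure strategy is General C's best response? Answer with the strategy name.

L

If General C plays L, General R's expected payoff is (3/4)·(-4) + (1/4)·1 = -11/4.
If General C plays C, General R's expected payoff is (3/4)·0 + (1/4)·8 = 2.
If General C plays R, General R's expected payoff is (3/4)·0 + (1/4)·8 = 2.
General C minimizes General R's payoff; the smallest is -11/4, so the best response is L.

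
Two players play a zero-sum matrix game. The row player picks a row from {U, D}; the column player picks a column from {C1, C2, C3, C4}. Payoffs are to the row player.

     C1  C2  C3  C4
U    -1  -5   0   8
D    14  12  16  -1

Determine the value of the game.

Row minima: U → -5, D → -1; maximin = -1.
Column maxima: C1 → 14, C2 → 12, C3 → 16, C4 → 8; minimax = 8.
-1 ≠ 8, so there is no saddle point; optimal play is mixed.
C1 is strictly dominated by C2 (it gives the row player strictly more in every row), so the column player never plays it.
C3 is strictly dominated by C2 (it gives the row player strictly more in every row), so the column player never plays it.
On the remaining 2×2 (U, D vs C2, C4):
Let the row player play U with probability p. Expected payoff against C2: (-5)p + 12(1−p) = −17p + 12; against C4: 8p + (-1)(1−p) = 9p − 1.
Setting these equal: −17p + 12 = 9p − 1 ⇒ −26p = -13 ⇒ p = 1/2, and the value is (-17)·(1/2) + 12 = 7/2.
For the column player: with q = P(C2), equating U's and D's payoffs gives −13q + 8 = 13q − 1 ⇒ q = 9/26.

7/2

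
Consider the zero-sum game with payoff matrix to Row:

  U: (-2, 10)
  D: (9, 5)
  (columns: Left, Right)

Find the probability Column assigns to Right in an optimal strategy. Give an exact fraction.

Row minima: U → -2, D → 5; maximin = 5.
Column maxima: Left → 9, Right → 10; minimax = 9.
5 ≠ 9, so there is no saddle point; optimal play is mixed.
Let Row play U with probability p. Expected payoff against Left: (-2)p + 9(1−p) = −11p + 9; against Right: 10p + 5(1−p) = 5p + 5.
Setting these equal: −11p + 9 = 5p + 5 ⇒ −16p = -4 ⇒ p = 1/4, and the value is (-11)·(1/4) + 9 = 25/4.
For Column: with q = P(Left), equating U's and D's payoffs gives −12q + 10 = 4q + 5 ⇒ q = 5/16.

11/16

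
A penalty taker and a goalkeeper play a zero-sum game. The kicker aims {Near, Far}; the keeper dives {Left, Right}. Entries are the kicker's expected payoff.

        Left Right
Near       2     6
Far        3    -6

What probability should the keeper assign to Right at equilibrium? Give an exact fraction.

Row minima: Near → 2, Far → -6; maximin = 2.
Column maxima: Left → 3, Right → 6; minimax = 3.
2 ≠ 3, so there is no saddle point; optimal play is mixed.
Let the kicker play Near with probability p. Expected payoff against Left: 2p + 3(1−p) = −p + 3; against Right: 6p + (-6)(1−p) = 12p − 6.
Setting these equal: −p + 3 = 12p − 6 ⇒ −13p = -9 ⇒ p = 9/13, and the value is (-1)·(9/13) + 3 = 30/13.
For the keeper: with q = P(Left), equating Near's and Far's payoffs gives −4q + 6 = 9q − 6 ⇒ q = 12/13.

1/13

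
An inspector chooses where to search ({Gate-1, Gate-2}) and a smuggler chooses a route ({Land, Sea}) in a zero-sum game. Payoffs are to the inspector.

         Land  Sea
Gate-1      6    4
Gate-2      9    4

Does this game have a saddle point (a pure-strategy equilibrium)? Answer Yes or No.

Row minima: Gate-1 → 4, Gate-2 → 4; maximin = 4.
Column maxima: Land → 9, Sea → 4; minimax = 4.
maximin = minimax = 4, so a saddle point exists.

Yes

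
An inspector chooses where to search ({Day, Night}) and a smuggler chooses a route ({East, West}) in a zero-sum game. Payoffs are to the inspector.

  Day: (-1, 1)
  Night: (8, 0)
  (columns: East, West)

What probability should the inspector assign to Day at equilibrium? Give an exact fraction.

Row minima: Day → -1, Night → 0; maximin = 0.
Column maxima: East → 8, West → 1; minimax = 1.
0 ≠ 1, so there is no saddle point; optimal play is mixed.
Let the inspector play Day with probability p. Expected payoff against East: (-1)p + 8(1−p) = −9p + 8; against West: 1p + 0(1−p) = p.
Setting these equal: −9p + 8 = p ⇒ −10p = -8 ⇒ p = 4/5, and the value is (-9)·(4/5) + 8 = 4/5.
For the smuggler: with q = P(East), equating Day's and Night's payoffs gives −2q + 1 = 8q ⇒ q = 1/10.

4/5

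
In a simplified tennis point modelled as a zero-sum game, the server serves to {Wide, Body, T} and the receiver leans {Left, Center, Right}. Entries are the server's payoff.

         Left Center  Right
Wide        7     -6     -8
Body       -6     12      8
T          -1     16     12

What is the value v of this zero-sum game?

19/7

Row minima: Wide → -8, Body → -6, T → -1; maximin = -1.
Column maxima: Left → 7, Center → 16, Right → 12; minimax = 7.
-1 ≠ 7, so there is no saddle point; optimal play is mixed.
Body is strictly dominated by T, so the server never plays it.
Center is strictly dominated by Right (it gives the server strictly more in every row), so the receiver never plays it.
On the remaining 2×2 (Wide, T vs Left, Right):
Let the server play Wide with probability p. Expected payoff against Left: 7p + (-1)(1−p) = 8p − 1; against Right: (-8)p + 12(1−p) = −20p + 12.
Setting these equal: 8p − 1 = −20p + 12 ⇒ 28p = 13 ⇒ p = 13/28, and the value is (8)·(13/28) − 1 = 19/7.
For the receiver: with q = P(Left), equating Wide's and T's payoffs gives 15q − 8 = −13q + 12 ⇒ q = 5/7.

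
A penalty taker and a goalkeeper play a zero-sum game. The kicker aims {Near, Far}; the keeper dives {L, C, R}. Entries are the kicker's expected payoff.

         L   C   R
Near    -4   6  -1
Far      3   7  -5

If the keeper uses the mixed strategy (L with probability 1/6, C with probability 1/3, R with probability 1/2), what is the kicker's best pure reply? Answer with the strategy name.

Expected payoff of Near: (1/6)·(-4) + (1/3)·6 + (1/2)·(-1) = 5/6.
Expected payoff of Far: (1/6)·3 + (1/3)·7 + (1/2)·(-5) = 1/3.
The largest is 5/6, so the kicker's best response is Near.

Near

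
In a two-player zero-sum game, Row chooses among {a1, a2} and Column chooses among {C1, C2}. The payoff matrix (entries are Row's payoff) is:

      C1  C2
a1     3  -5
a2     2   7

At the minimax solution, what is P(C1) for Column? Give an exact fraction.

12/13

Row minima: a1 → -5, a2 → 2; maximin = 2.
Column maxima: C1 → 3, C2 → 7; minimax = 3.
2 ≠ 3, so there is no saddle point; optimal play is mixed.
Let Row play a1 with probability p. Expected payoff against C1: 3p + 2(1−p) = p + 2; against C2: (-5)p + 7(1−p) = −12p + 7.
Setting these equal: p + 2 = −12p + 7 ⇒ 13p = 5 ⇒ p = 5/13, and the value is (1)·(5/13) + 2 = 31/13.
For Column: with q = P(C1), equating a1's and a2's payoffs gives 8q − 5 = −5q + 7 ⇒ q = 12/13.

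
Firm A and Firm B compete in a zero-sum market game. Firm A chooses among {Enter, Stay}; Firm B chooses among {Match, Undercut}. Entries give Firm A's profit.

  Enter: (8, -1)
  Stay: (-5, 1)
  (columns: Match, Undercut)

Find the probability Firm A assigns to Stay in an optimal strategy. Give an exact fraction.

3/5

Row minima: Enter → -1, Stay → -5; maximin = -1.
Column maxima: Match → 8, Undercut → 1; minimax = 1.
-1 ≠ 1, so there is no saddle point; optimal play is mixed.
Let Firm A play Enter with probability p. Expected payoff against Match: 8p + (-5)(1−p) = 13p − 5; against Undercut: (-1)p + 1(1−p) = −2p + 1.
Setting these equal: 13p − 5 = −2p + 1 ⇒ 15p = 6 ⇒ p = 2/5, and the value is (13)·(2/5) − 5 = 1/5.
For Firm B: with q = P(Match), equating Enter's and Stay's payoffs gives 9q − 1 = −6q + 1 ⇒ q = 2/15.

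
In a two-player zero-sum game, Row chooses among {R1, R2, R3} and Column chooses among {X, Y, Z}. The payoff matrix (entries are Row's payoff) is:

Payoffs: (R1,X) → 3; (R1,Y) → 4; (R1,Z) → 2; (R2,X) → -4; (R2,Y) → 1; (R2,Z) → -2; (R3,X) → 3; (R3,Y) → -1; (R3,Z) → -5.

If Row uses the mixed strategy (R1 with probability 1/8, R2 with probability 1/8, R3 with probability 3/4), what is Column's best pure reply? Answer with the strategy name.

If Column plays X, Row's expected payoff is (1/8)·3 + (1/8)·(-4) + (3/4)·3 = 17/8.
If Column plays Y, Row's expected payoff is (1/8)·4 + (1/8)·1 + (3/4)·(-1) = -1/8.
If Column plays Z, Row's expected payoff is (1/8)·2 + (1/8)·(-2) + (3/4)·(-5) = -15/4.
Column minimizes Row's payoff; the smallest is -15/4, so the best response is Z.

Z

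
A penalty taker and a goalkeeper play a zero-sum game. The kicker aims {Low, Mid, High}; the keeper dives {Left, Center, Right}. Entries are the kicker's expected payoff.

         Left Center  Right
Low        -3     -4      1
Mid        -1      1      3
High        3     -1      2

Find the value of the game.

Row minima: Low → -4, Mid → -1, High → -1; maximin = -1.
Column maxima: Left → 3, Center → 1, Right → 3; minimax = 1.
-1 ≠ 1, so there is no saddle point; optimal play is mixed.
Low is strictly dominated by Mid, so the kicker never plays it.
Right is strictly dominated by Center (it gives the kicker strictly more in every row), so the keeper never plays it.
On the remaining 2×2 (Mid, High vs Left, Center):
Let the kicker play Mid with probability p. Expected payoff against Left: (-1)p + 3(1−p) = −4p + 3; against Center: 1p + (-1)(1−p) = 2p − 1.
Setting these equal: −4p + 3 = 2p − 1 ⇒ −6p = -4 ⇒ p = 2/3, and the value is (-4)·(2/3) + 3 = 1/3.
For the keeper: with q = P(Left), equating Mid's and High's payoffs gives −2q + 1 = 4q − 1 ⇒ q = 1/3.

1/3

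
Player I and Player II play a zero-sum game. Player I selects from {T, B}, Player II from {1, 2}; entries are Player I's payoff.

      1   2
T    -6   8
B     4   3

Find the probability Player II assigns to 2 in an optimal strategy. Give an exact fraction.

2/3

Row minima: T → -6, B → 3; maximin = 3.
Column maxima: 1 → 4, 2 → 8; minimax = 4.
3 ≠ 4, so there is no saddle point; optimal play is mixed.
Let Player I play T with probability p. Expected payoff against 1: (-6)p + 4(1−p) = −10p + 4; against 2: 8p + 3(1−p) = 5p + 3.
Setting these equal: −10p + 4 = 5p + 3 ⇒ −15p = -1 ⇒ p = 1/15, and the value is (-10)·(1/15) + 4 = 10/3.
For Player II: with q = P(1), equating T's and B's payoffs gives −14q + 8 = q + 3 ⇒ q = 1/3.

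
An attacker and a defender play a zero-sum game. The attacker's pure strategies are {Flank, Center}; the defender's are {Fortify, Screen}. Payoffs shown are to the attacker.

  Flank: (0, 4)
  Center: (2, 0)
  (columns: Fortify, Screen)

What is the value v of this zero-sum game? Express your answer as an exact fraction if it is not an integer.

4/3

Row minima: Flank → 0, Center → 0; maximin = 0.
Column maxima: Fortify → 2, Screen → 4; minimax = 2.
0 ≠ 2, so there is no saddle point; optimal play is mixed.
Let the attacker play Flank with probability p. Expected payoff against Fortify: 0p + 2(1−p) = −2p + 2; against Screen: 4p + 0(1−p) = 4p.
Setting these equal: −2p + 2 = 4p ⇒ −6p = -2 ⇒ p = 1/3, and the value is (-2)·(1/3) + 2 = 4/3.
For the defender: with q = P(Fortify), equating Flank's and Center's payoffs gives −4q + 4 = 2q ⇒ q = 2/3.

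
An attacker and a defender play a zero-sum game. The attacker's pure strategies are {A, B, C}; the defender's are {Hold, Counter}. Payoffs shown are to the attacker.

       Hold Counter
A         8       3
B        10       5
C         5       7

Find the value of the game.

45/7

Row minima: A → 3, B → 5, C → 5; maximin = 5.
Column maxima: Hold → 10, Counter → 7; minimax = 7.
5 ≠ 7, so there is no saddle point; optimal play is mixed.
A is strictly dominated by B, so the attacker never plays it.
On the remaining 2×2 (B, C vs Hold, Counter):
Let the attacker play B with probability p. Expected payoff against Hold: 10p + 5(1−p) = 5p + 5; against Counter: 5p + 7(1−p) = −2p + 7.
Setting these equal: 5p + 5 = −2p + 7 ⇒ 7p = 2 ⇒ p = 2/7, and the value is (5)·(2/7) + 5 = 45/7.
For the defender: with q = P(Hold), equating B's and C's payoffs gives 5q + 5 = −2q + 7 ⇒ q = 2/7.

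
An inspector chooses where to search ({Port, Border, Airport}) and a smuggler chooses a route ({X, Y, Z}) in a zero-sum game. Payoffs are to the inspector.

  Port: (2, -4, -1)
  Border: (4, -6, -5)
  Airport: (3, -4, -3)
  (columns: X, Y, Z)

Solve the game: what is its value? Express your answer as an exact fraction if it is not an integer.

-4

Row minima: Port → -4, Border → -6, Airport → -4; maximin = -4.
Column maxima: X → 4, Y → -4, Z → -1; minimax = -4.
Since maximin = minimax = -4, there is a saddle point and the value is -4.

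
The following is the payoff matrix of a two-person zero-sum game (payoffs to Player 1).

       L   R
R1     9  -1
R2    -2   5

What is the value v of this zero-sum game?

43/17

Row minima: R1 → -1, R2 → -2; maximin = -1.
Column maxima: L → 9, R → 5; minimax = 5.
-1 ≠ 5, so there is no saddle point; optimal play is mixed.
Let Player 1 play R1 with probability p. Expected payoff against L: 9p + (-2)(1−p) = 11p − 2; against R: (-1)p + 5(1−p) = −6p + 5.
Setting these equal: 11p − 2 = −6p + 5 ⇒ 17p = 7 ⇒ p = 7/17, and the value is (11)·(7/17) − 2 = 43/17.
For Player 2: with q = P(L), equating R1's and R2's payoffs gives 10q − 1 = −7q + 5 ⇒ q = 6/17.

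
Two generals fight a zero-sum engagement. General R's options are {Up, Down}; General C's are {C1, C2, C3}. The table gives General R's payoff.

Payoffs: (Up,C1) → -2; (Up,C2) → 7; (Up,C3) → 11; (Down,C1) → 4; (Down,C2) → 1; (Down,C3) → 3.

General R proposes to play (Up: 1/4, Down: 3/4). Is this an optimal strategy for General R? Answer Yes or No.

Yes

Against C1 this mix gives (1/4)·(-2) + (3/4)·4 = 5/2.
Against C2 this mix gives (1/4)·7 + (3/4)·1 = 5/2.
Against C3 this mix gives (1/4)·11 + (3/4)·3 = 5.
All of General C's active replies (C1, C2) yield 5/2, and no column does worse for General R. The mix makes General C indifferent and guarantees 5/2, so it is optimal.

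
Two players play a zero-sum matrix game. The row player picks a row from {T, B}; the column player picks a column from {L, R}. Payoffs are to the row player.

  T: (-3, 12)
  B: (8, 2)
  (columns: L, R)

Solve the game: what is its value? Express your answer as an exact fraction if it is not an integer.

Row minima: T → -3, B → 2; maximin = 2.
Column maxima: L → 8, R → 12; minimax = 8.
2 ≠ 8, so there is no saddle point; optimal play is mixed.
Let the row player play T with probability p. Expected payoff against L: (-3)p + 8(1−p) = −11p + 8; against R: 12p + 2(1−p) = 10p + 2.
Setting these equal: −11p + 8 = 10p + 2 ⇒ −21p = -6 ⇒ p = 2/7, and the value is (-11)·(2/7) + 8 = 34/7.
For the column player: with q = P(L), equating T's and B's payoffs gives −15q + 12 = 6q + 2 ⇒ q = 10/21.

34/7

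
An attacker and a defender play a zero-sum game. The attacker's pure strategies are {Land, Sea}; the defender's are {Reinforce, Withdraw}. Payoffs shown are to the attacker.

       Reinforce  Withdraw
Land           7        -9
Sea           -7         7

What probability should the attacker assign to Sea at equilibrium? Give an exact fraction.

Row minima: Land → -9, Sea → -7; maximin = -7.
Column maxima: Reinforce → 7, Withdraw → 7; minimax = 7.
-7 ≠ 7, so there is no saddle point; optimal play is mixed.
Let the attacker play Land with probability p. Expected payoff against Reinforce: 7p + (-7)(1−p) = 14p − 7; against Withdraw: (-9)p + 7(1−p) = −16p + 7.
Setting these equal: 14p − 7 = −16p + 7 ⇒ 30p = 14 ⇒ p = 7/15, and the value is (14)·(7/15) − 7 = -7/15.
For the defender: with q = P(Reinforce), equating Land's and Sea's payoffs gives 16q − 9 = −14q + 7 ⇒ q = 8/15.

8/15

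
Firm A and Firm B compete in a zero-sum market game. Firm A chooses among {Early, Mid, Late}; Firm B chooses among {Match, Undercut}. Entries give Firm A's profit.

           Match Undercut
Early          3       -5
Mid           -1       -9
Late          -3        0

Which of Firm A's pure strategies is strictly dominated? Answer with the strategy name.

Mid

Early gives a strictly higher payoff than Mid against every column: 3 > -1, -5 > -9.
So Mid is strictly dominated and Firm A never plays it.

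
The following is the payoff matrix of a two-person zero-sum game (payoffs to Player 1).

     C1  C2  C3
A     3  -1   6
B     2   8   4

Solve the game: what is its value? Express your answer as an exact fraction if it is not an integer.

13/5

Row minima: A → -1, B → 2; maximin = 2.
Column maxima: C1 → 3, C2 → 8, C3 → 6; minimax = 3.
2 ≠ 3, so there is no saddle point; optimal play is mixed.
C3 is strictly dominated by C1 (it gives Player 1 strictly more in every row), so Player 2 never plays it.
On the remaining 2×2 (A, B vs C1, C2):
Let Player 1 play A with probability p. Expected payoff against C1: 3p + 2(1−p) = p + 2; against C2: (-1)p + 8(1−p) = −9p + 8.
Setting these equal: p + 2 = −9p + 8 ⇒ 10p = 6 ⇒ p = 3/5, and the value is (1)·(3/5) + 2 = 13/5.
For Player 2: with q = P(C1), equating A's and B's payoffs gives 4q − 1 = −6q + 8 ⇒ q = 9/10.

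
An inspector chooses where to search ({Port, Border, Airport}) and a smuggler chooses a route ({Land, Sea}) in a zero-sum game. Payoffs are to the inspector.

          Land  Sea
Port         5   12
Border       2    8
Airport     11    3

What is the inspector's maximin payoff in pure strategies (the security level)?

5

Row minima: Port → 5, Border → 2, Airport → 3.
The best of these is 5.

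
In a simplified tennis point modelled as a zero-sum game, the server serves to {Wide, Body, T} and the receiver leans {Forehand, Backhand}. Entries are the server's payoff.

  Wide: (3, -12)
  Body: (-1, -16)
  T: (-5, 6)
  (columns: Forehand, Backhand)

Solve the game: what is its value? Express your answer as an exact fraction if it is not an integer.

Row minima: Wide → -12, Body → -16, T → -5; maximin = -5.
Column maxima: Forehand → 3, Backhand → 6; minimax = 3.
-5 ≠ 3, so there is no saddle point; optimal play is mixed.
Body is strictly dominated by Wide, so the server never plays it.
On the remaining 2×2 (Wide, T vs Forehand, Backhand):
Let the server play Wide with probability p. Expected payoff against Forehand: 3p + (-5)(1−p) = 8p − 5; against Backhand: (-12)p + 6(1−p) = −18p + 6.
Setting these equal: 8p − 5 = −18p + 6 ⇒ 26p = 11 ⇒ p = 11/26, and the value is (8)·(11/26) − 5 = -21/13.
For the receiver: with q = P(Forehand), equating Wide's and T's payoffs gives 15q − 12 = −11q + 6 ⇒ q = 9/13.

-21/13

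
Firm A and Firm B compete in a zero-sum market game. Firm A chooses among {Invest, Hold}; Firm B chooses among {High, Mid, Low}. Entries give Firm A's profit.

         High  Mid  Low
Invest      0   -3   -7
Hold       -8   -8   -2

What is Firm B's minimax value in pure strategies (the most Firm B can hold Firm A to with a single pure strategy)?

-3

Column maxima: High → 0, Mid → -3, Low → -2.
The smallest of these is -3.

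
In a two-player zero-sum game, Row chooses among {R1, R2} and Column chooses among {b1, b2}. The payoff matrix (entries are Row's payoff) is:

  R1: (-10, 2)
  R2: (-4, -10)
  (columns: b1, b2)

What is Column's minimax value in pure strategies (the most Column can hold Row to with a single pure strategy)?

Column maxima: b1 → -4, b2 → 2.
The smallest of these is -4.

-4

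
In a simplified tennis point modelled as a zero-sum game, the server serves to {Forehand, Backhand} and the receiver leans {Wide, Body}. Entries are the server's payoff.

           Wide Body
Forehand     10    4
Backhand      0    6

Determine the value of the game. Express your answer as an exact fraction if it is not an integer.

Row minima: Forehand → 4, Backhand → 0; maximin = 4.
Column maxima: Wide → 10, Body → 6; minimax = 6.
4 ≠ 6, so there is no saddle point; optimal play is mixed.
Let the server play Forehand with probability p. Expected payoff against Wide: 10p + 0(1−p) = 10p; against Body: 4p + 6(1−p) = −2p + 6.
Setting these equal: 10p = −2p + 6 ⇒ 12p = 6 ⇒ p = 1/2, and the value is (10)·(1/2) = 5.
For the receiver: with q = P(Wide), equating Forehand's and Backhand's payoffs gives 6q + 4 = −6q + 6 ⇒ q = 1/6.

5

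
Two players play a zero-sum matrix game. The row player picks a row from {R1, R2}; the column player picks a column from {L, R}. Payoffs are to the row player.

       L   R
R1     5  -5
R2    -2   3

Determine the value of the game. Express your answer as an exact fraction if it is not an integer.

Row minima: R1 → -5, R2 → -2; maximin = -2.
Column maxima: L → 5, R → 3; minimax = 3.
-2 ≠ 3, so there is no saddle point; optimal play is mixed.
Let the row player play R1 with probability p. Expected payoff against L: 5p + (-2)(1−p) = 7p − 2; against R: (-5)p + 3(1−p) = −8p + 3.
Setting these equal: 7p − 2 = −8p + 3 ⇒ 15p = 5 ⇒ p = 1/3, and the value is (7)·(1/3) − 2 = 1/3.
For the column player: with q = P(L), equating R1's and R2's payoffs gives 10q − 5 = −5q + 3 ⇒ q = 8/15.

1/3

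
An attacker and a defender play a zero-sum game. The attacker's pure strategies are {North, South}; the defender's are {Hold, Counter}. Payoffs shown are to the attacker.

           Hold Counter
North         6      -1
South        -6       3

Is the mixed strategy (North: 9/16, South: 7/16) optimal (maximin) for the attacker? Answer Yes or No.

Against Hold this mix gives (9/16)·6 + (7/16)·(-6) = 3/4.
Against Counter this mix gives (9/16)·(-1) + (7/16)·3 = 3/4.
All of the defender's active replies (Hold, Counter) yield 3/4, and no column does worse for the attacker. The mix makes the defender indifferent and guarantees 3/4, so it is optimal.

Yes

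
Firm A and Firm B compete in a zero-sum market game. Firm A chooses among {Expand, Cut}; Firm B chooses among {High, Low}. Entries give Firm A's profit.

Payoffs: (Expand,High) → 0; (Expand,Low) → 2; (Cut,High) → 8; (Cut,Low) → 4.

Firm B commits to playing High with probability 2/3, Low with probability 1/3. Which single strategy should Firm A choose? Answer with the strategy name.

Cut

Expected payoff of Expand: (2/3)·0 + (1/3)·2 = 2/3.
Expected payoff of Cut: (2/3)·8 + (1/3)·4 = 20/3.
The largest is 20/3, so Firm A's best response is Cut.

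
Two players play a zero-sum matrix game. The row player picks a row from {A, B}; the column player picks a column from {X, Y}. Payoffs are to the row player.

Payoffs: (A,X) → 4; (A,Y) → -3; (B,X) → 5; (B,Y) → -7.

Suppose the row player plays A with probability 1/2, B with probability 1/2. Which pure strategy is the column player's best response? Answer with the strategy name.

Y

If the column player plays X, the row player's expected payoff is (1/2)·4 + (1/2)·5 = 9/2.
If the column player plays Y, the row player's expected payoff is (1/2)·(-3) + (1/2)·(-7) = -5.
The column player minimizes the row player's payoff; the smallest is -5, so the best response is Y.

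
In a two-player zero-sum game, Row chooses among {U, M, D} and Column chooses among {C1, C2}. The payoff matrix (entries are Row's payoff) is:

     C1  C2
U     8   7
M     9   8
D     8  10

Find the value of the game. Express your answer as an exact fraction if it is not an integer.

26/3

Row minima: U → 7, M → 8, D → 8; maximin = 8.
Column maxima: C1 → 9, C2 → 10; minimax = 9.
8 ≠ 9, so there is no saddle point; optimal play is mixed.
U is strictly dominated by M, so Row never plays it.
On the remaining 2×2 (M, D vs C1, C2):
Let Row play M with probability p. Expected payoff against C1: 9p + 8(1−p) = p + 8; against C2: 8p + 10(1−p) = −2p + 10.
Setting these equal: p + 8 = −2p + 10 ⇒ 3p = 2 ⇒ p = 2/3, and the value is (1)·(2/3) + 8 = 26/3.
For Column: with q = P(C1), equating M's and D's payoffs gives q + 8 = −2q + 10 ⇒ q = 2/3.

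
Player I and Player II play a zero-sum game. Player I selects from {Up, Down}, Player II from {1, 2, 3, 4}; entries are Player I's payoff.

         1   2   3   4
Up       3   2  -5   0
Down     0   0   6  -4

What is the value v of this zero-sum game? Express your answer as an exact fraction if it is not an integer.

Row minima: Up → -5, Down → -4; maximin = -4.
Column maxima: 1 → 3, 2 → 2, 3 → 6, 4 → 0; minimax = 0.
-4 ≠ 0, so there is no saddle point; optimal play is mixed.
1 is strictly dominated by 4 (it gives Player I strictly more in every row), so Player II never plays it.
2 is strictly dominated by 4 (it gives Player I strictly more in every row), so Player II never plays it.
On the remaining 2×2 (Up, Down vs 3, 4):
Let Player I play Up with probability p. Expected payoff against 3: (-5)p + 6(1−p) = −11p + 6; against 4: 0p + (-4)(1−p) = 4p − 4.
Setting these equal: −11p + 6 = 4p − 4 ⇒ −15p = -10 ⇒ p = 2/3, and the value is (-11)·(2/3) + 6 = -4/3.
For Player II: with q = P(3), equating Up's and Down's payoffs gives −5q = 10q − 4 ⇒ q = 4/15.

-4/3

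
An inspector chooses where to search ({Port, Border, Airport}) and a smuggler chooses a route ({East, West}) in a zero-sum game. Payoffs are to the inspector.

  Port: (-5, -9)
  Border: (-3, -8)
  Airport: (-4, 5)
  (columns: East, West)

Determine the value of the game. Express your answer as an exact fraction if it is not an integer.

Row minima: Port → -9, Border → -8, Airport → -4; maximin = -4.
Column maxima: East → -3, West → 5; minimax = -3.
-4 ≠ -3, so there is no saddle point; optimal play is mixed.
Port is strictly dominated by Border, so the inspector never plays it.
On the remaining 2×2 (Border, Airport vs East, West):
Let the inspector play Border with probability p. Expected payoff against East: (-3)p + (-4)(1−p) = p − 4; against West: (-8)p + 5(1−p) = −13p + 5.
Setting these equal: p − 4 = −13p + 5 ⇒ 14p = 9 ⇒ p = 9/14, and the value is (1)·(9/14) − 4 = -47/14.
For the smuggler: with q = P(East), equating Border's and Airport's payoffs gives 5q − 8 = −9q + 5 ⇒ q = 13/14.

-47/14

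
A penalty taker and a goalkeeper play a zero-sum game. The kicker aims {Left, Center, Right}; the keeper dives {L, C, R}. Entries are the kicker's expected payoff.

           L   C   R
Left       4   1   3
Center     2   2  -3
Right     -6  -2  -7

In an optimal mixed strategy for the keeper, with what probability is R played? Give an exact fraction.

1/7

Row minima: Left → 1, Center → -3, Right → -7; maximin = 1.
Column maxima: L → 4, C → 2, R → 3; minimax = 2.
1 ≠ 2, so there is no saddle point; optimal play is mixed.
Right is strictly dominated by Left, so the kicker never plays it.
L is strictly dominated by R (it gives the kicker strictly more in every row), so the keeper never plays it.
On the remaining 2×2 (Left, Center vs C, R):
Let the kicker play Left with probability p. Expected payoff against C: 1p + 2(1−p) = −p + 2; against R: 3p + (-3)(1−p) = 6p − 3.
Setting these equal: −p + 2 = 6p − 3 ⇒ −7p = -5 ⇒ p = 5/7, and the value is (-1)·(5/7) + 2 = 9/7.
For the keeper: with q = P(C), equating Left's and Center's payoffs gives −2q + 3 = 5q − 3 ⇒ q = 6/7.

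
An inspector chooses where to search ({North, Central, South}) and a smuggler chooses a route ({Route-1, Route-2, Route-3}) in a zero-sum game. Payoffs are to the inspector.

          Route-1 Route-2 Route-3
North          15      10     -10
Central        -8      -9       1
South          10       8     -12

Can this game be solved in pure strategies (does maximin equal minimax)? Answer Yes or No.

Row minima: North → -10, Central → -9, South → -12; maximin = -9.
Column maxima: Route-1 → 15, Route-2 → 10, Route-3 → 1; minimax = 1.
-9 ≠ 1, so no pure-strategy equilibrium exists.

No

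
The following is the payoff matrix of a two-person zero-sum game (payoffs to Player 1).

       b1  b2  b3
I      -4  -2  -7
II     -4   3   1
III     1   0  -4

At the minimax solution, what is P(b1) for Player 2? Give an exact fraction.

1/2

Row minima: I → -7, II → -4, III → -4; maximin = -4.
Column maxima: b1 → 1, b2 → 3, b3 → 1; minimax = 1.
-4 ≠ 1, so there is no saddle point; optimal play is mixed.
I is strictly dominated by III, so Player 1 never plays it.
b2 is strictly dominated by b3 (it gives Player 1 strictly more in every row), so Player 2 never plays it.
On the remaining 2×2 (II, III vs b1, b3):
Let Player 1 play II with probability p. Expected payoff against b1: (-4)p + 1(1−p) = −5p + 1; against b3: 1p + (-4)(1−p) = 5p − 4.
Setting these equal: −5p + 1 = 5p − 4 ⇒ −10p = -5 ⇒ p = 1/2, and the value is (-5)·(1/2) + 1 = -3/2.
For Player 2: with q = P(b1), equating II's and III's payoffs gives −5q + 1 = 5q − 4 ⇒ q = 1/2.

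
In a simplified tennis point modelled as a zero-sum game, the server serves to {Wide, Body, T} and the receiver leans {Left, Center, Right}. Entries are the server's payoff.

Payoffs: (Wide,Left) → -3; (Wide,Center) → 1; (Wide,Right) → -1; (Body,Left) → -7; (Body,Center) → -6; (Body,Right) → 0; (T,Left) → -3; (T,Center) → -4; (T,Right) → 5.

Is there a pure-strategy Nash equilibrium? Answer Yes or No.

Row minima: Wide → -3, Body → -7, T → -4; maximin = -3.
Column maxima: Left → -3, Center → 1, Right → 5; minimax = -3.
maximin = minimax = -3, so a saddle point exists.

Yes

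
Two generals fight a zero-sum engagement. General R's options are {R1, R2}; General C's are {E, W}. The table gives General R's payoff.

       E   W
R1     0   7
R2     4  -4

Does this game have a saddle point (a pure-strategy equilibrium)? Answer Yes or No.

Row minima: R1 → 0, R2 → -4; maximin = 0.
Column maxima: E → 4, W → 7; minimax = 4.
0 ≠ 4, so no pure-strategy equilibrium exists.

No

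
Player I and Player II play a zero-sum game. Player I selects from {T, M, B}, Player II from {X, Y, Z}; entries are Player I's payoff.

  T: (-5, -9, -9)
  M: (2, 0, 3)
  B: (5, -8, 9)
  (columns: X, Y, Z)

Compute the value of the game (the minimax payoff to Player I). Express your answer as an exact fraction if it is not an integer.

Row minima: T → -9, M → 0, B → -8; maximin = 0.
Column maxima: X → 5, Y → 0, Z → 9; minimax = 0.
Since maximin = minimax = 0, there is a saddle point and the value is 0.

0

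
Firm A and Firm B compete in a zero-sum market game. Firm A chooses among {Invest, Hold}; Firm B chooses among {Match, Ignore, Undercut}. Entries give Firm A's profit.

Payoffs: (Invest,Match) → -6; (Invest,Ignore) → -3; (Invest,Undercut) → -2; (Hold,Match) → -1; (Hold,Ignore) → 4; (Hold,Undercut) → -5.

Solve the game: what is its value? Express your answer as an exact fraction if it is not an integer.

-7/2

Row minima: Invest → -6, Hold → -5; maximin = -5.
Column maxima: Match → -1, Ignore → 4, Undercut → -2; minimax = -2.
-5 ≠ -2, so there is no saddle point; optimal play is mixed.
Ignore is strictly dominated by Match (it gives Firm A strictly more in every row), so Firm B never plays it.
On the remaining 2×2 (Invest, Hold vs Match, Undercut):
Let Firm A play Invest with probability p. Expected payoff against Match: (-6)p + (-1)(1−p) = −5p − 1; against Undercut: (-2)p + (-5)(1−p) = 3p − 5.
Setting these equal: −5p − 1 = 3p − 5 ⇒ −8p = -4 ⇒ p = 1/2, and the value is (-5)·(1/2) − 1 = -7/2.
For Firm B: with q = P(Match), equating Invest's and Hold's payoffs gives −4q − 2 = 4q − 5 ⇒ q = 3/8.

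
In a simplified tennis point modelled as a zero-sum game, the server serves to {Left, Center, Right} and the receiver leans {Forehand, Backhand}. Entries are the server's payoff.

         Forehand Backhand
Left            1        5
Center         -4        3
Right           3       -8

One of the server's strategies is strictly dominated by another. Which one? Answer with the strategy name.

Left gives a strictly higher payoff than Center against every column: 1 > -4, 5 > 3.
So Center is strictly dominated and the server never plays it.

Center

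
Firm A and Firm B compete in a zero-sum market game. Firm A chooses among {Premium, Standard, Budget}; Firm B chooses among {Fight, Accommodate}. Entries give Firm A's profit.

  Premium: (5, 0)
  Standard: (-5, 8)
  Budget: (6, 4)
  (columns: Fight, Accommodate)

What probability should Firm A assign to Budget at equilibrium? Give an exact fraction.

13/15

Row minima: Premium → 0, Standard → -5, Budget → 4; maximin = 4.
Column maxima: Fight → 6, Accommodate → 8; minimax = 6.
4 ≠ 6, so there is no saddle point; optimal play is mixed.
Premium is strictly dominated by Budget, so Firm A never plays it.
On the remaining 2×2 (Standard, Budget vs Fight, Accommodate):
Let Firm A play Standard with probability p. Expected payoff against Fight: (-5)p + 6(1−p) = −11p + 6; against Accommodate: 8p + 4(1−p) = 4p + 4.
Setting these equal: −11p + 6 = 4p + 4 ⇒ −15p = -2 ⇒ p = 2/15, and the value is (-11)·(2/15) + 6 = 68/15.
For Firm B: with q = P(Fight), equating Standard's and Budget's payoffs gives −13q + 8 = 2q + 4 ⇒ q = 4/15.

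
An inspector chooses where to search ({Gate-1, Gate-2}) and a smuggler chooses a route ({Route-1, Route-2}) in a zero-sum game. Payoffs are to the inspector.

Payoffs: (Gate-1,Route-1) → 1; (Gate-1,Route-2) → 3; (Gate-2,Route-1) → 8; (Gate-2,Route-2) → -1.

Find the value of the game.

Row minima: Gate-1 → 1, Gate-2 → -1; maximin = 1.
Column maxima: Route-1 → 8, Route-2 → 3; minimax = 3.
1 ≠ 3, so there is no saddle point; optimal play is mixed.
Let the inspector play Gate-1 with probability p. Expected payoff against Route-1: 1p + 8(1−p) = −7p + 8; against Route-2: 3p + (-1)(1−p) = 4p − 1.
Setting these equal: −7p + 8 = 4p − 1 ⇒ −11p = -9 ⇒ p = 9/11, and the value is (-7)·(9/11) + 8 = 25/11.
For the smuggler: with q = P(Route-1), equating Gate-1's and Gate-2's payoffs gives −2q + 3 = 9q − 1 ⇒ q = 4/11.

25/11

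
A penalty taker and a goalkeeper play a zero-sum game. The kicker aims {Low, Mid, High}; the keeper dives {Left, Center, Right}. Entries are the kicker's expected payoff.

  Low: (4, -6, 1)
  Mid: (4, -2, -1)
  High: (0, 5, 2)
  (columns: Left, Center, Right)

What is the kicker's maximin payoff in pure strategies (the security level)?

Row minima: Low → -6, Mid → -2, High → 0.
The best of these is 0.

0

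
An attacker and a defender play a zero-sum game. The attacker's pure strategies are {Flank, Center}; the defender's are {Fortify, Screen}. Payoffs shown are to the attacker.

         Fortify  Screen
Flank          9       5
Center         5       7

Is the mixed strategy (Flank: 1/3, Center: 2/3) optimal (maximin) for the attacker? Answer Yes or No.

Yes

Against Fortify this mix gives (1/3)·9 + (2/3)·5 = 19/3.
Against Screen this mix gives (1/3)·5 + (2/3)·7 = 19/3.
All of the defender's active replies (Fortify, Screen) yield 19/3, and no column does worse for the attacker. The mix makes the defender indifferent and guarantees 19/3, so it is optimal.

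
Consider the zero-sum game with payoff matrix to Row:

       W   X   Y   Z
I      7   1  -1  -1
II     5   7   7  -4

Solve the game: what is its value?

Row minima: I → -1, II → -4; maximin = -1.
Column maxima: W → 7, X → 7, Y → 7, Z → -1; minimax = -1.
Since maximin = minimax = -1, there is a saddle point and the value is -1.

-1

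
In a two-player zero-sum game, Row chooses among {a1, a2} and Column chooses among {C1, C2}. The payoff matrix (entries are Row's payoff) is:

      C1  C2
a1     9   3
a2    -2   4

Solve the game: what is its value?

7/2

Row minima: a1 → 3, a2 → -2; maximin = 3.
Column maxima: C1 → 9, C2 → 4; minimax = 4.
3 ≠ 4, so there is no saddle point; optimal play is mixed.
Let Row play a1 with probability p. Expected payoff against C1: 9p + (-2)(1−p) = 11p − 2; against C2: 3p + 4(1−p) = −p + 4.
Setting these equal: 11p − 2 = −p + 4 ⇒ 12p = 6 ⇒ p = 1/2, and the value is (11)·(1/2) − 2 = 7/2.
For Column: with q = P(C1), equating a1's and a2's payoffs gives 6q + 3 = −6q + 4 ⇒ q = 1/12.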